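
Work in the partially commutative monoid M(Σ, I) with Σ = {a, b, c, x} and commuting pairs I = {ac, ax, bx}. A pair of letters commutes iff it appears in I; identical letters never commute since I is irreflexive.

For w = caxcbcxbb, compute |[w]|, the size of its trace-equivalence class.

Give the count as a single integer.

piece 0:c — minimal
piece 1:a — minimal
piece 2:x rests on {0:c}
piece 3:c rests on {2:x}
piece 4:b rests on {1:a, 3:c}
piece 5:c rests on {4:b}
piece 6:x rests on {5:c}
piece 7:b rests on {5:c}
piece 8:b rests on {7:b}
minimal pieces: {0:c, 1:a}
ways to finish when only these pieces remain (= sum over removing one remaining piece with nothing left below it):
  1 left: {6}→1  {8}→1
  2 left: {6,8}→2  {7,8}→1
  3 left: {6,7,8}→3
  4 left: {5,6,7,8}→3
  5 left: {4,5,6,7,8}→3
  6 left: {1,4,5,6,7,8}→3  {3,4,5,6,7,8}→3
  7 left: {1,3,4,5,6,7,8}→6  {2,3,4,5,6,7,8}→3
  placing 0:c first → 9 extensions
  placing 1:a first → 3 extensions
total linear extensions = 12

12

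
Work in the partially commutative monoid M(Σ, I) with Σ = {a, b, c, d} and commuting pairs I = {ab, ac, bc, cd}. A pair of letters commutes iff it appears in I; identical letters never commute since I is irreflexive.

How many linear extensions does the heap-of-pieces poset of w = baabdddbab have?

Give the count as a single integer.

18

drop 0:b onto floor
drop 1:a onto floor
drop 2:a onto {1:a}
drop 3:b onto {0:b}
drop 4:d onto {2:a, 3:b}
drop 5:d onto {4:d}
drop 6:d onto {5:d}
drop 7:b onto {6:d}
drop 8:a onto {6:d}
drop 9:b onto {7:b}
ground layer = {0:b, 1:a}
drop-orders for the pieces not yet dropped (sum over which currently-grounded one goes next):
  1 to go: {8} 1  {9} 1
  2 to go: {7,9} 1  {8,9} 2
  3 to go: {7,8,9} 3
  4 to go: {6,7,8,9} 3
  5 to go: {5,6,7,8,9} 3
  6 to go: {4,5,6,7,8,9} 3
  7 to go: {2,4,5,6,7,8,9} 3  {3,4,5,6,7,8,9} 3
  8 to go: {0,3,4,5,6,7,8,9} 3  {1,2,4,5,6,7,8,9} 3  {2,3,4,5,6,7,8,9} 6
  if 0:b drops first: 9 orders
  if 1:a drops first: 9 orders
heap linearizations: 18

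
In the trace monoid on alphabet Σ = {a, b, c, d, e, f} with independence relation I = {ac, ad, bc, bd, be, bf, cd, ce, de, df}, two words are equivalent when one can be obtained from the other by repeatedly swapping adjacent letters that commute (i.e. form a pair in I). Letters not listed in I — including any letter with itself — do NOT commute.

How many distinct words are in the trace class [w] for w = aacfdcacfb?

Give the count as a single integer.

#0=a has no predecessor
#1=a depends on [0:a]
#2=c has no predecessor
#3=f depends on [1:a, 2:c]
#4=d has no predecessor
#5=c depends on [3:f]
#6=a depends on [3:f]
#7=c depends on [5:c]
#8=f depends on [6:a, 7:c]
#9=b depends on [6:a]
sources: [0:a, 2:c, 4:d]
N(rest) = Σ N(rest − s) over sources s of rest; N(one piece) = 1:
  size 1 → [4]=1  [8]=1  [9]=1
  size 2 → [4,8]=2  [4,9]=2  [7,8]=1  [8,9]=2
  size 3 → [4,7,8]=3  [4,8,9]=6  [5,7,8]=1  [6,8,9]=2  [7,8,9]=3
  size 4 → [4,5,7,8]=4  [4,6,8,9]=8  [4,7,8,9]=12  [5,7,8,9]=4  [6,7,8,9]=5
  size 5 → [4,5,7,8,9]=20  [4,6,7,8,9]=25  [5,6,7,8,9]=9
  size 6 → [3,5,6,7,8,9]=9  [4,5,6,7,8,9]=54
  size 7 → [1,3,5,6,7,8,9]=9  [2,3,5,6,7,8,9]=9  [3,4,5,6,7,8,9]=63
  size 8 → [0,1,3,5,6,7,8,9]=9  [1,2,3,5,6,7,8,9]=18  [1,3,4,5,6,7,8,9]=72  [2,3,4,5,6,7,8,9]=72
  first=0(a) contributes 162
  first=2(c) contributes 81
  first=4(d) contributes 27
|[w]| = 270

270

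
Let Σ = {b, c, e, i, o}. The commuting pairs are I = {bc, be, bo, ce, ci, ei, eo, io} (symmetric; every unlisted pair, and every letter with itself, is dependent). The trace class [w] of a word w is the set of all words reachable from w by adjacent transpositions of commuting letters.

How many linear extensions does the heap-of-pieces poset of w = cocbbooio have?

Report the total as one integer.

#0=c has no predecessor
#1=o depends on [0:c]
#2=c depends on [1:o]
#3=b has no predecessor
#4=b depends on [3:b]
#5=o depends on [2:c]
#6=o depends on [5:o]
#7=i depends on [4:b]
#8=o depends on [6:o]
sources: [0:c, 3:b]
N(rest) = Σ N(rest − s) over sources s of rest; N(one piece) = 1:
  size 1 → [7]=1  [8]=1
  size 2 → [4,7]=1  [6,8]=1  [7,8]=2
  size 3 → [3,4,7]=1  [4,7,8]=3  [5,6,8]=1  [6,7,8]=3
  size 4 → [2,5,6,8]=1  [3,4,7,8]=4  [4,6,7,8]=6  [5,6,7,8]=4
  size 5 → [1,2,5,6,8]=1  [2,5,6,7,8]=5  [3,4,6,7,8]=10  [4,5,6,7,8]=10
  size 6 → [0,1,2,5,6,8]=1  [1,2,5,6,7,8]=6  [2,4,5,6,7,8]=15  [3,4,5,6,7,8]=20
  size 7 → [0,1,2,5,6,7,8]=7  [1,2,4,5,6,7,8]=21  [2,3,4,5,6,7,8]=35
  first=0(c) contributes 56
  first=3(b) contributes 28
|[w]| = 84

84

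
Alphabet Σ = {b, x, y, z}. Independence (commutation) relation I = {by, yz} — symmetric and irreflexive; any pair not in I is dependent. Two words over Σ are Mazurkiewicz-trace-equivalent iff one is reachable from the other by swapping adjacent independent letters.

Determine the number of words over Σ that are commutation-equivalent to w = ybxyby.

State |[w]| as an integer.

drop 0:y onto floor
drop 1:b onto floor
drop 2:x onto {0:y, 1:b}
drop 3:y onto {2:x}
drop 4:b onto {2:x}
drop 5:y onto {3:y}
ground layer = {0:y, 1:b}
drop-orders for the pieces not yet dropped (sum over which currently-grounded one goes next):
  1 to go: {4} 1  {5} 1
  2 to go: {3,5} 1  {4,5} 2
  3 to go: {3,4,5} 3
  4 to go: {2,3,4,5} 3
  if 0:y drops first: 3 orders
  if 1:b drops first: 3 orders
heap linearizations: 6

6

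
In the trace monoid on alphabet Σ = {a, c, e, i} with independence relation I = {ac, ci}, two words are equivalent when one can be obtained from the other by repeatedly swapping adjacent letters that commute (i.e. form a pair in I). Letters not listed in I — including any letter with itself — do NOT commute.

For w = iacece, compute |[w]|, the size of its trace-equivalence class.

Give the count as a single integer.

#0=i has no predecessor
#1=a depends on [0:i]
#2=c has no predecessor
#3=e depends on [1:a, 2:c]
#4=c depends on [3:e]
#5=e depends on [4:c]
sources: [0:i, 2:c]
N(rest) = Σ N(rest − s) over sources s of rest; N(one piece) = 1:
  size 1 → [5]=1
  size 2 → [4,5]=1
  size 3 → [3,4,5]=1
  size 4 → [1,3,4,5]=1  [2,3,4,5]=1
  first=0(i) contributes 2
  first=2(c) contributes 1
|[w]| = 3

3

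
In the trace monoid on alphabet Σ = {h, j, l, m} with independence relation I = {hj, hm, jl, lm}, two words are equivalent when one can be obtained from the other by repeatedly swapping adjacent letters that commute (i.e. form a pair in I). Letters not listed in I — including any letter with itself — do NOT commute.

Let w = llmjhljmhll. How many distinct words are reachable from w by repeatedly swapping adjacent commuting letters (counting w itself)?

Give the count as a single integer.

0(l) covers ∅
1(l) covers 0:l
2(m) covers ∅
3(j) covers 2:m
4(h) covers 1:l
5(l) covers 4:h
6(j) covers 3:j
7(m) covers 6:j
8(h) covers 5:l
9(l) covers 8:h
10(l) covers 9:l
floor of heap: 0:l, 2:m
completions by unplaced set U, small U first (add the entries for U minus each lowest piece of U):
  |U|=1: {7}:1  {10}:1
  |U|=2: {6,7}:1  {7,10}:2  {9,10}:1
  |U|=3: {3,6,7}:1  {6,7,10}:3  {7,9,10}:3  {8,9,10}:1
  |U|=4: {2,3,6,7}:1  {3,6,7,10}:4  {5,8,9,10}:1  {6,7,9,10}:6  {7,8,9,10}:4
  |U|=5: {2,3,6,7,10}:5  {3,6,7,9,10}:10  {4,5,8,9,10}:1  {5,7,8,9,10}:5  {6,7,8,9,10}:10
  |U|=6: {1,4,5,8,9,10}:1  {2,3,6,7,9,10}:15  {3,6,7,8,9,10}:20  {4,5,7,8,9,10}:6  {5,6,7,8,9,10}:15
  |U|=7: {0,1,4,5,8,9,10}:1  {1,4,5,7,8,9,10}:7  {2,3,6,7,8,9,10}:35  {3,5,6,7,8,9,10}:35  {4,5,6,7,8,9,10}:21
  |U|=8: {0,1,4,5,7,8,9,10}:8  {1,4,5,6,7,8,9,10}:28  {2,3,5,6,7,8,9,10}:70  {3,4,5,6,7,8,9,10}:56
  |U|=9: {0,1,4,5,6,7,8,9,10}:36  {1,3,4,5,6,7,8,9,10}:84  {2,3,4,5,6,7,8,9,10}:126
  start at 0(l): 210
  start at 2(m): 120
sum over floor = 330

330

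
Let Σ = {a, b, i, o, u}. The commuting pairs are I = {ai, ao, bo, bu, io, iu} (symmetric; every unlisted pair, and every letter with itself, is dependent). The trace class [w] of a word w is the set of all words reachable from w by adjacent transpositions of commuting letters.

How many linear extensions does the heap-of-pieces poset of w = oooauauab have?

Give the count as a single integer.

#0=o has no predecessor
#1=o depends on [0:o]
#2=o depends on [1:o]
#3=a has no predecessor
#4=u depends on [2:o, 3:a]
#5=a depends on [4:u]
#6=u depends on [5:a]
#7=a depends on [6:u]
#8=b depends on [7:a]
sources: [0:o, 3:a]
N(rest) = Σ N(rest − s) over sources s of rest; N(one piece) = 1:
  size 1 → [8]=1
  size 2 → [7,8]=1
  size 3 → [6,7,8]=1
  size 4 → [5,6,7,8]=1
  size 5 → [4,5,6,7,8]=1
  size 6 → [2,4,5,6,7,8]=1  [3,4,5,6,7,8]=1
  size 7 → [1,2,4,5,6,7,8]=1  [2,3,4,5,6,7,8]=2
  first=0(o) contributes 3
  first=3(a) contributes 1
|[w]| = 4

4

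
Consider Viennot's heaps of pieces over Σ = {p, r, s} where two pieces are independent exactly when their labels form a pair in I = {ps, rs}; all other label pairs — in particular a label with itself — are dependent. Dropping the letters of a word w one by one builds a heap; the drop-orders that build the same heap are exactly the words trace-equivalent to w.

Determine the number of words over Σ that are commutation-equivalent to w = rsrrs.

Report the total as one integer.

drop 0:r onto floor
drop 1:s onto floor
drop 2:r onto {0:r}
drop 3:r onto {2:r}
drop 4:s onto {1:s}
ground layer = {0:r, 1:s}
drop-orders for the pieces not yet dropped (sum over which currently-grounded one goes next):
  1 to go: {3} 1  {4} 1
  2 to go: {1,4} 1  {2,3} 1  {3,4} 2
  3 to go: {0,2,3} 1  {1,3,4} 3  {2,3,4} 3
  if 0:r drops first: 6 orders
  if 1:s drops first: 4 orders
heap linearizations: 10

10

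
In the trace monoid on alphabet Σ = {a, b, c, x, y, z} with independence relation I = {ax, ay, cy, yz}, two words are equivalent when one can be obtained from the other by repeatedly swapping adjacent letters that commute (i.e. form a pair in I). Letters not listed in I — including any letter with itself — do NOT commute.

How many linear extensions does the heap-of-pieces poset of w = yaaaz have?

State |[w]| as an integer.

0(y) covers ∅
1(a) covers ∅
2(a) covers 1:a
3(a) covers 2:a
4(z) covers 3:a
floor of heap: 0:y, 1:a
completions by unplaced set U, small U first (add the entries for U minus each lowest piece of U):
  |U|=1: {0}:1  {4}:1
  |U|=2: {0,4}:2  {3,4}:1
  |U|=3: {0,3,4}:3  {2,3,4}:1
  start at 0(y): 1
  start at 1(a): 4
sum over floor = 5

5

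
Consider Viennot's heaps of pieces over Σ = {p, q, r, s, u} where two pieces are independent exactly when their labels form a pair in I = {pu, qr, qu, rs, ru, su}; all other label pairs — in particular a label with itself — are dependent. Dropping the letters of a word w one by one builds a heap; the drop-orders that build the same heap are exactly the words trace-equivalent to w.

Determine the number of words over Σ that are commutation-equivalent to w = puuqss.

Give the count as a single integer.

15

0(p) covers ∅
1(u) covers ∅
2(u) covers 1:u
3(q) covers 0:p
4(s) covers 3:q
5(s) covers 4:s
floor of heap: 0:p, 1:u
completions by unplaced set U, small U first (add the entries for U minus each lowest piece of U):
  |U|=1: {2}:1  {5}:1
  |U|=2: {1,2}:1  {2,5}:2  {4,5}:1
  |U|=3: {1,2,5}:3  {2,4,5}:3  {3,4,5}:1
  |U|=4: {0,3,4,5}:1  {1,2,4,5}:6  {2,3,4,5}:4
  start at 0(p): 10
  start at 1(u): 5
sum over floor = 15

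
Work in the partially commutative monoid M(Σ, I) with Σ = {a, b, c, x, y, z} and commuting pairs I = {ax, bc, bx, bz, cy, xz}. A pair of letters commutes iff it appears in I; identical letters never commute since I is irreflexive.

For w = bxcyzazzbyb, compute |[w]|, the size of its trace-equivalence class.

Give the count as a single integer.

piece 0:b — minimal
piece 1:x — minimal
piece 2:c rests on {1:x}
piece 3:y rests on {0:b, 1:x}
piece 4:z rests on {2:c, 3:y}
piece 5:a rests on {4:z}
piece 6:z rests on {5:a}
piece 7:z rests on {6:z}
piece 8:b rests on {5:a}
piece 9:y rests on {7:z, 8:b}
piece 10:b rests on {9:y}
minimal pieces: {0:b, 1:x}
ways to finish when only these pieces remain (= sum over removing one remaining piece with nothing left below it):
  1 left: {10}→1
  2 left: {9,10}→1
  3 left: {7,9,10}→1  {8,9,10}→1
  4 left: {6,7,9,10}→1  {7,8,9,10}→2
  5 left: {6,7,8,9,10}→3
  6 left: {5,6,7,8,9,10}→3
  7 left: {4,5,6,7,8,9,10}→3
  8 left: {2,4,5,6,7,8,9,10}→3  {3,4,5,6,7,8,9,10}→3
  9 left: {0,3,4,5,6,7,8,9,10}→3  {2,3,4,5,6,7,8,9,10}→6
  placing 0:b first → 6 extensions
  placing 1:x first → 9 extensions
total linear extensions = 15

15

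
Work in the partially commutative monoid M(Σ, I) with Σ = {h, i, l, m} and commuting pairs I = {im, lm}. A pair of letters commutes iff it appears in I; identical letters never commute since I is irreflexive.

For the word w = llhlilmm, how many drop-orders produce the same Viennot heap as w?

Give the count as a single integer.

0(l) covers ∅
1(l) covers 0:l
2(h) covers 1:l
3(l) covers 2:h
4(i) covers 3:l
5(l) covers 4:i
6(m) covers 2:h
7(m) covers 6:m
floor of heap: 0:l
completions by unplaced set U, small U first (add the entries for U minus each lowest piece of U):
  |U|=1: {5}:1  {7}:1
  |U|=2: {4,5}:1  {5,7}:2  {6,7}:1
  |U|=3: {3,4,5}:1  {4,5,7}:3  {5,6,7}:3
  |U|=4: {3,4,5,7}:4  {4,5,6,7}:6
  |U|=5: {3,4,5,6,7}:10
  |U|=6: {2,3,4,5,6,7}:10
  start at 0(l): 10

10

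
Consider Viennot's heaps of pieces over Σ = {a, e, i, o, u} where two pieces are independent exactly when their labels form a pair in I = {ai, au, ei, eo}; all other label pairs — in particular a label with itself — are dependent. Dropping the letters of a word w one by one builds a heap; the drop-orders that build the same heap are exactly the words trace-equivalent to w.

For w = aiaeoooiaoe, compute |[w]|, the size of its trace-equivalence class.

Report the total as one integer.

drop 0:a onto floor
drop 1:i onto floor
drop 2:a onto {0:a}
drop 3:e onto {2:a}
drop 4:o onto {1:i, 2:a}
drop 5:o onto {4:o}
drop 6:o onto {5:o}
drop 7:i onto {6:o}
drop 8:a onto {3:e, 6:o}
drop 9:o onto {7:i, 8:a}
drop 10:e onto {8:a}
ground layer = {0:a, 1:i}
drop-orders for the pieces not yet dropped (sum over which currently-grounded one goes next):
  1 to go: {9} 1  {10} 1
  2 to go: {7,9} 1  {9,10} 2
  3 to go: {7,9,10} 3  {8,9,10} 2
  4 to go: {3,8,9,10} 2  {7,8,9,10} 5
  5 to go: {3,7,8,9,10} 7  {6,7,8,9,10} 5
  6 to go: {3,6,7,8,9,10} 12  {5,6,7,8,9,10} 5
  7 to go: {3,5,6,7,8,9,10} 17  {4,5,6,7,8,9,10} 5
  8 to go: {1,4,5,6,7,8,9,10} 5  {3,4,5,6,7,8,9,10} 22
  9 to go: {1,3,4,5,6,7,8,9,10} 27  {2,3,4,5,6,7,8,9,10} 22
  if 0:a drops first: 49 orders
  if 1:i drops first: 22 orders
heap linearizations: 71

71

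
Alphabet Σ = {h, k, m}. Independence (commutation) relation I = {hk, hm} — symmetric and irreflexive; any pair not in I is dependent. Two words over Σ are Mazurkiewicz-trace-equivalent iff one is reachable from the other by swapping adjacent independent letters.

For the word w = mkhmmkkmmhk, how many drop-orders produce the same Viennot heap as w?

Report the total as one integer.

55

#0=m has no predecessor
#1=k depends on [0:m]
#2=h has no predecessor
#3=m depends on [1:k]
#4=m depends on [3:m]
#5=k depends on [4:m]
#6=k depends on [5:k]
#7=m depends on [6:k]
#8=m depends on [7:m]
#9=h depends on [2:h]
#10=k depends on [8:m]
sources: [0:m, 2:h]
N(rest) = Σ N(rest − s) over sources s of rest; N(one piece) = 1:
  size 1 → [9]=1  [10]=1
  size 2 → [2,9]=1  [8,10]=1  [9,10]=2
  size 3 → [2,9,10]=3  [7,8,10]=1  [8,9,10]=3
  size 4 → [2,8,9,10]=6  [6,7,8,10]=1  [7,8,9,10]=4
  size 5 → [2,7,8,9,10]=10  [5,6,7,8,10]=1  [6,7,8,9,10]=5
  size 6 → [2,6,7,8,9,10]=15  [4,5,6,7,8,10]=1  [5,6,7,8,9,10]=6
  size 7 → [2,5,6,7,8,9,10]=21  [3,4,5,6,7,8,10]=1  [4,5,6,7,8,9,10]=7
  size 8 → [1,3,4,5,6,7,8,10]=1  [2,4,5,6,7,8,9,10]=28  [3,4,5,6,7,8,9,10]=8
  size 9 → [0,1,3,4,5,6,7,8,10]=1  [1,3,4,5,6,7,8,9,10]=9  [2,3,4,5,6,7,8,9,10]=36
  first=0(m) contributes 45
  first=2(h) contributes 10
|[w]| = 55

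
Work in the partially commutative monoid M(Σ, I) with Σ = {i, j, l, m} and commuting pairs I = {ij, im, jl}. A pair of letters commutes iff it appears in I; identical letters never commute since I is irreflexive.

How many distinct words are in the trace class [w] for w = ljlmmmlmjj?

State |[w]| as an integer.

0(l) covers ∅
1(j) covers ∅
2(l) covers 0:l
3(m) covers 1:j, 2:l
4(m) covers 3:m
5(m) covers 4:m
6(l) covers 5:m
7(m) covers 6:l
8(j) covers 7:m
9(j) covers 8:j
floor of heap: 0:l, 1:j
completions by unplaced set U, small U first (add the entries for U minus each lowest piece of U):
  |U|=1: {9}:1
  |U|=2: {8,9}:1
  |U|=3: {7,8,9}:1
  |U|=4: {6,7,8,9}:1
  |U|=5: {5,6,7,8,9}:1
  |U|=6: {4,5,6,7,8,9}:1
  |U|=7: {3,4,5,6,7,8,9}:1
  |U|=8: {1,3,4,5,6,7,8,9}:1  {2,3,4,5,6,7,8,9}:1
  start at 0(l): 2
  start at 1(j): 1
sum over floor = 3

3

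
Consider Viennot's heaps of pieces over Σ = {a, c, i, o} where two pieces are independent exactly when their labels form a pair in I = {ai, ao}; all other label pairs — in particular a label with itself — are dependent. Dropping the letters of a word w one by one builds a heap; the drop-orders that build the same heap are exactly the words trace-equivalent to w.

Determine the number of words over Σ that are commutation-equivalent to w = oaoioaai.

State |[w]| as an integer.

56

0(o) covers ∅
1(a) covers ∅
2(o) covers 0:o
3(i) covers 2:o
4(o) covers 3:i
5(a) covers 1:a
6(a) covers 5:a
7(i) covers 4:o
floor of heap: 0:o, 1:a
completions by unplaced set U, small U first (add the entries for U minus each lowest piece of U):
  |U|=1: {6}:1  {7}:1
  |U|=2: {4,7}:1  {5,6}:1  {6,7}:2
  |U|=3: {1,5,6}:1  {3,4,7}:1  {4,6,7}:3  {5,6,7}:3
  |U|=4: {1,5,6,7}:4  {2,3,4,7}:1  {3,4,6,7}:4  {4,5,6,7}:6
  |U|=5: {0,2,3,4,7}:1  {1,4,5,6,7}:10  {2,3,4,6,7}:5  {3,4,5,6,7}:10
  |U|=6: {0,2,3,4,6,7}:6  {1,3,4,5,6,7}:20  {2,3,4,5,6,7}:15
  start at 0(o): 35
  start at 1(a): 21
sum over floor = 56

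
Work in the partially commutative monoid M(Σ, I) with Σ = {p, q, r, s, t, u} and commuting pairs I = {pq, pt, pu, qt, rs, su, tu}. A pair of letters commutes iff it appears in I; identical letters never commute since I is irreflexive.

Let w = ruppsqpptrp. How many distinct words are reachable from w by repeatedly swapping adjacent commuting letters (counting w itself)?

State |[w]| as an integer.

#0=r has no predecessor
#1=u depends on [0:r]
#2=p depends on [0:r]
#3=p depends on [2:p]
#4=s depends on [3:p]
#5=q depends on [1:u, 4:s]
#6=p depends on [4:s]
#7=p depends on [6:p]
#8=t depends on [4:s]
#9=r depends on [5:q, 7:p, 8:t]
#10=p depends on [9:r]
sources: [0:r]
N(rest) = Σ N(rest − s) over sources s of rest; N(one piece) = 1:
  size 1 → [10]=1
  size 2 → [9,10]=1
  size 3 → [5,9,10]=1  [7,9,10]=1  [8,9,10]=1
  size 4 → [1,5,9,10]=1  [5,7,9,10]=2  [5,8,9,10]=2  [6,7,9,10]=1  [7,8,9,10]=2
  size 5 → [1,5,7,9,10]=3  [1,5,8,9,10]=3  [5,6,7,9,10]=3  [5,7,8,9,10]=6  [6,7,8,9,10]=3
  size 6 → [1,5,6,7,9,10]=6  [1,5,7,8,9,10]=12  [5,6,7,8,9,10]=12
  size 7 → [1,5,6,7,8,9,10]=30  [4,5,6,7,8,9,10]=12
  size 8 → [1,4,5,6,7,8,9,10]=42  [3,4,5,6,7,8,9,10]=12
  size 9 → [1,3,4,5,6,7,8,9,10]=54  [2,3,4,5,6,7,8,9,10]=12
  first=0(r) contributes 66

66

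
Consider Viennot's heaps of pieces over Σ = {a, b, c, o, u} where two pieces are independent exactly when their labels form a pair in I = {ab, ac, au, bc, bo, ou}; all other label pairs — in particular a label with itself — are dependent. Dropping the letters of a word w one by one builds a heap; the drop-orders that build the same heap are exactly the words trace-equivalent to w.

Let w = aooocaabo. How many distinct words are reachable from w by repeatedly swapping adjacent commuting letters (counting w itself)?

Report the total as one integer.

#0=a has no predecessor
#1=o depends on [0:a]
#2=o depends on [1:o]
#3=o depends on [2:o]
#4=c depends on [3:o]
#5=a depends on [3:o]
#6=a depends on [5:a]
#7=b has no predecessor
#8=o depends on [4:c, 6:a]
sources: [0:a, 7:b]
N(rest) = Σ N(rest − s) over sources s of rest; N(one piece) = 1:
  size 1 → [7]=1  [8]=1
  size 2 → [4,8]=1  [6,8]=1  [7,8]=2
  size 3 → [4,6,8]=2  [4,7,8]=3  [5,6,8]=1  [6,7,8]=3
  size 4 → [4,5,6,8]=3  [4,6,7,8]=8  [5,6,7,8]=4
  size 5 → [3,4,5,6,8]=3  [4,5,6,7,8]=15
  size 6 → [2,3,4,5,6,8]=3  [3,4,5,6,7,8]=18
  size 7 → [1,2,3,4,5,6,8]=3  [2,3,4,5,6,7,8]=21
  first=0(a) contributes 24
  first=7(b) contributes 3
|[w]| = 27

27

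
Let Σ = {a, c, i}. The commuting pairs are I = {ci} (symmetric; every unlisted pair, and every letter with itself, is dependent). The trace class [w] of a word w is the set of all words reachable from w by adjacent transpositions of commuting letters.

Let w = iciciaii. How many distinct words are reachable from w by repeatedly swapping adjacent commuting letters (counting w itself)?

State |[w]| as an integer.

10

drop 0:i onto floor
drop 1:c onto floor
drop 2:i onto {0:i}
drop 3:c onto {1:c}
drop 4:i onto {2:i}
drop 5:a onto {3:c, 4:i}
drop 6:i onto {5:a}
drop 7:i onto {6:i}
ground layer = {0:i, 1:c}
drop-orders for the pieces not yet dropped (sum over which currently-grounded one goes next):
  1 to go: {7} 1
  2 to go: {6,7} 1
  3 to go: {5,6,7} 1
  4 to go: {3,5,6,7} 1  {4,5,6,7} 1
  5 to go: {1,3,5,6,7} 1  {2,4,5,6,7} 1  {3,4,5,6,7} 2
  6 to go: {0,2,4,5,6,7} 1  {1,3,4,5,6,7} 3  {2,3,4,5,6,7} 3
  if 0:i drops first: 6 orders
  if 1:c drops first: 4 orders
heap linearizations: 10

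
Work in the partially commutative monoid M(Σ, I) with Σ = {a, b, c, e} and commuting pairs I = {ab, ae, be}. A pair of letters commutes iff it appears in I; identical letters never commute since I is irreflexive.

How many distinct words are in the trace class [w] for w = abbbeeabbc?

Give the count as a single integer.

756

drop 0:a onto floor
drop 1:b onto floor
drop 2:b onto {1:b}
drop 3:b onto {2:b}
drop 4:e onto floor
drop 5:e onto {4:e}
drop 6:a onto {0:a}
drop 7:b onto {3:b}
drop 8:b onto {7:b}
drop 9:c onto {5:e, 6:a, 8:b}
ground layer = {0:a, 1:b, 4:e}
drop-orders for the pieces not yet dropped (sum over which currently-grounded one goes next):
  1 to go: {9} 1
  2 to go: {5,9} 1  {6,9} 1  {8,9} 1
  3 to go: {0,6,9} 1  {4,5,9} 1  {5,6,9} 2  {5,8,9} 2  {6,8,9} 2  {7,8,9} 1
  4 to go: {0,5,6,9} 3  {0,6,8,9} 3  {3,7,8,9} 1  {4,5,6,9} 3  {4,5,8,9} 3  {5,6,8,9} 6  {5,7,8,9} 3  {6,7,8,9} 3
  5 to go: {0,4,5,6,9} 6  {0,5,6,8,9} 12  {0,6,7,8,9} 6  {2,3,7,8,9} 1  {3,5,7,8,9} 4  {3,6,7,8,9} 4  {4,5,6,8,9} 12  {4,5,7,8,9} 6  {5,6,7,8,9} 12
  6 to go: {0,3,6,7,8,9} 10  {0,4,5,6,8,9} 30  {0,5,6,7,8,9} 30  {1,2,3,7,8,9} 1  {2,3,5,7,8,9} 5  {2,3,6,7,8,9} 5  {3,4,5,7,8,9} 10  {3,5,6,7,8,9} 20  {4,5,6,7,8,9} 30
  7 to go: {0,2,3,6,7,8,9} 15  {0,3,5,6,7,8,9} 60  {0,4,5,6,7,8,9} 90  {1,2,3,5,7,8,9} 6  {1,2,3,6,7,8,9} 6  {2,3,4,5,7,8,9} 15  {2,3,5,6,7,8,9} 30  {3,4,5,6,7,8,9} 60
  8 to go: {0,1,2,3,6,7,8,9} 21  {0,2,3,5,6,7,8,9} 105  {0,3,4,5,6,7,8,9} 210  {1,2,3,4,5,7,8,9} 21  {1,2,3,5,6,7,8,9} 42  {2,3,4,5,6,7,8,9} 105
  if 0:a drops first: 168 orders
  if 1:b drops first: 420 orders
  if 4:e drops first: 168 orders
heap linearizations: 756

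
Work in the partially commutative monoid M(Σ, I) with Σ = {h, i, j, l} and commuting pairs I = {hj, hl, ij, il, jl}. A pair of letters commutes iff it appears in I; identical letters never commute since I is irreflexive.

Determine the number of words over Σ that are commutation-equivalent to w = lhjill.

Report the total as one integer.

#0=l has no predecessor
#1=h has no predecessor
#2=j has no predecessor
#3=i depends on [1:h]
#4=l depends on [0:l]
#5=l depends on [4:l]
sources: [0:l, 1:h, 2:j]
N(rest) = Σ N(rest − s) over sources s of rest; N(one piece) = 1:
  size 1 → [2]=1  [3]=1  [5]=1
  size 2 → [1,3]=1  [2,3]=2  [2,5]=2  [3,5]=2  [4,5]=1
  size 3 → [0,4,5]=1  [1,2,3]=3  [1,3,5]=3  [2,3,5]=6  [2,4,5]=3  [3,4,5]=3
  size 4 → [0,2,4,5]=4  [0,3,4,5]=4  [1,2,3,5]=12  [1,3,4,5]=6  [2,3,4,5]=12
  first=0(l) contributes 30
  first=1(h) contributes 20
  first=2(j) contributes 10
|[w]| = 60

60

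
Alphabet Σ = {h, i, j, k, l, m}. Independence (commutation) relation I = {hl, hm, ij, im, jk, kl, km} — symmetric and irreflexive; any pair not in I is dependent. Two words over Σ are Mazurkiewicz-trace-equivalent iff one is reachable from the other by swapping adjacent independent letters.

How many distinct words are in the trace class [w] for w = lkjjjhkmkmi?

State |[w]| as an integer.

81

#0=l has no predecessor
#1=k has no predecessor
#2=j depends on [0:l]
#3=j depends on [2:j]
#4=j depends on [3:j]
#5=h depends on [1:k, 4:j]
#6=k depends on [5:h]
#7=m depends on [4:j]
#8=k depends on [6:k]
#9=m depends on [7:m]
#10=i depends on [8:k]
sources: [0:l, 1:k]
N(rest) = Σ N(rest − s) over sources s of rest; N(one piece) = 1:
  size 1 → [9]=1  [10]=1
  size 2 → [7,9]=1  [8,10]=1  [9,10]=2
  size 3 → [6,8,10]=1  [7,9,10]=3  [8,9,10]=3
  size 4 → [5,6,8,10]=1  [6,8,9,10]=4  [7,8,9,10]=6
  size 5 → [1,5,6,8,10]=1  [5,6,8,9,10]=5  [6,7,8,9,10]=10
  size 6 → [1,5,6,8,9,10]=6  [5,6,7,8,9,10]=15
  size 7 → [1,5,6,7,8,9,10]=21  [4,5,6,7,8,9,10]=15
  size 8 → [1,4,5,6,7,8,9,10]=36  [3,4,5,6,7,8,9,10]=15
  size 9 → [1,3,4,5,6,7,8,9,10]=51  [2,3,4,5,6,7,8,9,10]=15
  first=0(l) contributes 66
  first=1(k) contributes 15
|[w]| = 81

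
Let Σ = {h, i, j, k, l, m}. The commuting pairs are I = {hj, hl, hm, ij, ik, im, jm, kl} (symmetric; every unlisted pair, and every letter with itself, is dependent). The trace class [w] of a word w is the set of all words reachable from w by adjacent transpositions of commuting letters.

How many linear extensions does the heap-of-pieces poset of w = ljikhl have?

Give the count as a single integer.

0(l) covers ∅
1(j) covers 0:l
2(i) covers 0:l
3(k) covers 1:j
4(h) covers 2:i, 3:k
5(l) covers 1:j, 2:i
floor of heap: 0:l
completions by unplaced set U, small U first (add the entries for U minus each lowest piece of U):
  |U|=1: {4}:1  {5}:1
  |U|=2: {3,4}:1  {4,5}:2
  |U|=3: {2,4,5}:2  {3,4,5}:3
  |U|=4: {1,3,4,5}:3  {2,3,4,5}:5
  start at 0(l): 8

8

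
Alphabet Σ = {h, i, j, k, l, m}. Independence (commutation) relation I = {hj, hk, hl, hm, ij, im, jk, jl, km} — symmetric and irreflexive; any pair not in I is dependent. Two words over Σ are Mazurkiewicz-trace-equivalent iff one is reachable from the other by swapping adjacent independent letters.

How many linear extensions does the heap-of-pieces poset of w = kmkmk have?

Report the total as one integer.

piece 0:k — minimal
piece 1:m — minimal
piece 2:k rests on {0:k}
piece 3:m rests on {1:m}
piece 4:k rests on {2:k}
minimal pieces: {0:k, 1:m}
ways to finish when only these pieces remain (= sum over removing one remaining piece with nothing left below it):
  1 left: {3}→1  {4}→1
  2 left: {1,3}→1  {2,4}→1  {3,4}→2
  3 left: {0,2,4}→1  {1,3,4}→3  {2,3,4}→3
  placing 0:k first → 6 extensions
  placing 1:m first → 4 extensions
total linear extensions = 10

10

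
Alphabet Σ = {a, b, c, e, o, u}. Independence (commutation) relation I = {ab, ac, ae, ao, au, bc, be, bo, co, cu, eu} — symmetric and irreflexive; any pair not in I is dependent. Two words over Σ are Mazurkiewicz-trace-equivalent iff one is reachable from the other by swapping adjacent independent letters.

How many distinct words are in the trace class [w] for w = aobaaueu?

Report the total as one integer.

drop 0:a onto floor
drop 1:o onto floor
drop 2:b onto floor
drop 3:a onto {0:a}
drop 4:a onto {3:a}
drop 5:u onto {1:o, 2:b}
drop 6:e onto {1:o}
drop 7:u onto {5:u}
ground layer = {0:a, 1:o, 2:b}
drop-orders for the pieces not yet dropped (sum over which currently-grounded one goes next):
  1 to go: {4} 1  {6} 1  {7} 1
  2 to go: {3,4} 1  {4,6} 2  {4,7} 2  {5,7} 1  {6,7} 2
  3 to go: {0,3,4} 1  {2,5,7} 1  {3,4,6} 3  {3,4,7} 3  {4,5,7} 3  {4,6,7} 6  {5,6,7} 3
  4 to go: {0,3,4,6} 4  {0,3,4,7} 4  {1,5,6,7} 3  {2,4,5,7} 4  {2,5,6,7} 4  {3,4,5,7} 6  {3,4,6,7} 12  {4,5,6,7} 12
  5 to go: {0,3,4,5,7} 10  {0,3,4,6,7} 20  {1,2,5,6,7} 7  {1,4,5,6,7} 15  {2,3,4,5,7} 10  {2,4,5,6,7} 20  {3,4,5,6,7} 30
  6 to go: {0,2,3,4,5,7} 20  {0,3,4,5,6,7} 60  {1,2,4,5,6,7} 42  {1,3,4,5,6,7} 45  {2,3,4,5,6,7} 60
  if 0:a drops first: 147 orders
  if 1:o drops first: 140 orders
  if 2:b drops first: 105 orders
heap linearizations: 392

392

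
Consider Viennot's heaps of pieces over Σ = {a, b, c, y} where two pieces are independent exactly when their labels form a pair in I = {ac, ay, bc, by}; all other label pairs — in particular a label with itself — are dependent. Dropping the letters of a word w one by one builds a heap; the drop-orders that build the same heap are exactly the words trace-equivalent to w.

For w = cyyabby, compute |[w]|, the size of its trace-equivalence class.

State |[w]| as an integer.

35

piece 0:c — minimal
piece 1:y rests on {0:c}
piece 2:y rests on {1:y}
piece 3:a — minimal
piece 4:b rests on {3:a}
piece 5:b rests on {4:b}
piece 6:y rests on {2:y}
minimal pieces: {0:c, 3:a}
ways to finish when only these pieces remain (= sum over removing one remaining piece with nothing left below it):
  1 left: {5}→1  {6}→1
  2 left: {2,6}→1  {4,5}→1  {5,6}→2
  3 left: {1,2,6}→1  {2,5,6}→3  {3,4,5}→1  {4,5,6}→3
  4 left: {0,1,2,6}→1  {1,2,5,6}→4  {2,4,5,6}→6  {3,4,5,6}→4
  5 left: {0,1,2,5,6}→5  {1,2,4,5,6}→10  {2,3,4,5,6}→10
  placing 0:c first → 20 extensions
  placing 3:a first → 15 extensions
total linear extensions = 35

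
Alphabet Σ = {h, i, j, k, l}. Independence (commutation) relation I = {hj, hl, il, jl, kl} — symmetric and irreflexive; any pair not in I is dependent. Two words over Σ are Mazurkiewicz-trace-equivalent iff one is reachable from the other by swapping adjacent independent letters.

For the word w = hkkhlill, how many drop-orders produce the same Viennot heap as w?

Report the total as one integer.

#0=h has no predecessor
#1=k depends on [0:h]
#2=k depends on [1:k]
#3=h depends on [2:k]
#4=l has no predecessor
#5=i depends on [3:h]
#6=l depends on [4:l]
#7=l depends on [6:l]
sources: [0:h, 4:l]
N(rest) = Σ N(rest − s) over sources s of rest; N(one piece) = 1:
  size 1 → [5]=1  [7]=1
  size 2 → [3,5]=1  [5,7]=2  [6,7]=1
  size 3 → [2,3,5]=1  [3,5,7]=3  [4,6,7]=1  [5,6,7]=3
  size 4 → [1,2,3,5]=1  [2,3,5,7]=4  [3,5,6,7]=6  [4,5,6,7]=4
  size 5 → [0,1,2,3,5]=1  [1,2,3,5,7]=5  [2,3,5,6,7]=10  [3,4,5,6,7]=10
  size 6 → [0,1,2,3,5,7]=6  [1,2,3,5,6,7]=15  [2,3,4,5,6,7]=20
  first=0(h) contributes 35
  first=4(l) contributes 21
|[w]| = 56

56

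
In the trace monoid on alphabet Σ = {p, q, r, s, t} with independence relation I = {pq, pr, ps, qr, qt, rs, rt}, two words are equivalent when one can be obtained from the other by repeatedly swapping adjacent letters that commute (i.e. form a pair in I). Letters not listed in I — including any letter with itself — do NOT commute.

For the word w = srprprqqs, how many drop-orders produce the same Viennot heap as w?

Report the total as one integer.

1260

0(s) covers ∅
1(r) covers ∅
2(p) covers ∅
3(r) covers 1:r
4(p) covers 2:p
5(r) covers 3:r
6(q) covers 0:s
7(q) covers 6:q
8(s) covers 7:q
floor of heap: 0:s, 1:r, 2:p
completions by unplaced set U, small U first (add the entries for U minus each lowest piece of U):
  |U|=1: {4}:1  {5}:1  {8}:1
  |U|=2: {2,4}:1  {3,5}:1  {4,5}:2  {4,8}:2  {5,8}:2  {7,8}:1
  |U|=3: {1,3,5}:1  {2,4,5}:3  {2,4,8}:3  {3,4,5}:3  {3,5,8}:3  {4,5,8}:6  {4,7,8}:3  {5,7,8}:3  {6,7,8}:1
  |U|=4: {0,6,7,8}:1  {1,3,4,5}:4  {1,3,5,8}:4  {2,3,4,5}:6  {2,4,5,8}:12  {2,4,7,8}:6  {3,4,5,8}:12  {3,5,7,8}:6  {4,5,7,8}:12  {4,6,7,8}:4  {5,6,7,8}:4
  |U|=5: {0,4,6,7,8}:5  {0,5,6,7,8}:5  {1,2,3,4,5}:10  {1,3,4,5,8}:20  {1,3,5,7,8}:10  {2,3,4,5,8}:30  {2,4,5,7,8}:30  {2,4,6,7,8}:10  {3,4,5,7,8}:30  {3,5,6,7,8}:10  {4,5,6,7,8}:20
  |U|=6: {0,2,4,6,7,8}:15  {0,3,5,6,7,8}:15  {0,4,5,6,7,8}:30  {1,2,3,4,5,8}:60  {1,3,4,5,7,8}:60  {1,3,5,6,7,8}:20  {2,3,4,5,7,8}:90  {2,4,5,6,7,8}:60  {3,4,5,6,7,8}:60
  |U|=7: {0,1,3,5,6,7,8}:35  {0,2,4,5,6,7,8}:105  {0,3,4,5,6,7,8}:105  {1,2,3,4,5,7,8}:210  {1,3,4,5,6,7,8}:140  {2,3,4,5,6,7,8}:210
  start at 0(s): 560
  start at 1(r): 420
  start at 2(p): 280
sum over floor = 1260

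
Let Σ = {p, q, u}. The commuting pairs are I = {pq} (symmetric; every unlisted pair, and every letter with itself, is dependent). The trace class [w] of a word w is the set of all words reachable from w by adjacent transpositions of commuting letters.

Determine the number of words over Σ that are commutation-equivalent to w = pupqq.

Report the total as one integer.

piece 0:p — minimal
piece 1:u rests on {0:p}
piece 2:p rests on {1:u}
piece 3:q rests on {1:u}
piece 4:q rests on {3:q}
minimal pieces: {0:p}
ways to finish when only these pieces remain (= sum over removing one remaining piece with nothing left below it):
  1 left: {2}→1  {4}→1
  2 left: {2,4}→2  {3,4}→1
  3 left: {2,3,4}→3
  placing 0:p first → 3 extensions

3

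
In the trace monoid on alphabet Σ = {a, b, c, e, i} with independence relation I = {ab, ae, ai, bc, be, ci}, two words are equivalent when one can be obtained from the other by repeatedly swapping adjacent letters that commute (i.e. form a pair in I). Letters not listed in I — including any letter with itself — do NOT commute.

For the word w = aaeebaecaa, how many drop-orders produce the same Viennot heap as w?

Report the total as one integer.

#0=a has no predecessor
#1=a depends on [0:a]
#2=e has no predecessor
#3=e depends on [2:e]
#4=b has no predecessor
#5=a depends on [1:a]
#6=e depends on [3:e]
#7=c depends on [5:a, 6:e]
#8=a depends on [7:c]
#9=a depends on [8:a]
sources: [0:a, 2:e, 4:b]
N(rest) = Σ N(rest − s) over sources s of rest; N(one piece) = 1:
  size 1 → [4]=1  [9]=1
  size 2 → [4,9]=2  [8,9]=1
  size 3 → [4,8,9]=3  [7,8,9]=1
  size 4 → [4,7,8,9]=4  [5,7,8,9]=1  [6,7,8,9]=1
  size 5 → [1,5,7,8,9]=1  [3,6,7,8,9]=1  [4,5,7,8,9]=5  [4,6,7,8,9]=5  [5,6,7,8,9]=2
  size 6 → [0,1,5,7,8,9]=1  [1,4,5,7,8,9]=6  [1,5,6,7,8,9]=3  [2,3,6,7,8,9]=1  [3,4,6,7,8,9]=6  [3,5,6,7,8,9]=3  [4,5,6,7,8,9]=12
  size 7 → [0,1,4,5,7,8,9]=7  [0,1,5,6,7,8,9]=4  [1,3,5,6,7,8,9]=6  [1,4,5,6,7,8,9]=21  [2,3,4,6,7,8,9]=7  [2,3,5,6,7,8,9]=4  [3,4,5,6,7,8,9]=21
  size 8 → [0,1,3,5,6,7,8,9]=10  [0,1,4,5,6,7,8,9]=32  [1,2,3,5,6,7,8,9]=10  [1,3,4,5,6,7,8,9]=48  [2,3,4,5,6,7,8,9]=32
  first=0(a) contributes 90
  first=2(e) contributes 90
  first=4(b) contributes 20
|[w]| = 200

200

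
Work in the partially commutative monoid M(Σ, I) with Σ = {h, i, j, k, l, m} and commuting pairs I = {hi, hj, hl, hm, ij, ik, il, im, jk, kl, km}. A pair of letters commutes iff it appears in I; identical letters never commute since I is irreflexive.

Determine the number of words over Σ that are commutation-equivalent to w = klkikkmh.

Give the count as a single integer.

drop 0:k onto floor
drop 1:l onto floor
drop 2:k onto {0:k}
drop 3:i onto floor
drop 4:k onto {2:k}
drop 5:k onto {4:k}
drop 6:m onto {1:l}
drop 7:h onto {5:k}
ground layer = {0:k, 1:l, 3:i}
drop-orders for the pieces not yet dropped (sum over which currently-grounded one goes next):
  1 to go: {3} 1  {6} 1  {7} 1
  2 to go: {1,6} 1  {3,6} 2  {3,7} 2  {5,7} 1  {6,7} 2
  3 to go: {1,3,6} 3  {1,6,7} 3  {3,5,7} 3  {3,6,7} 6  {4,5,7} 1  {5,6,7} 3
  4 to go: {1,3,6,7} 12  {1,5,6,7} 6  {2,4,5,7} 1  {3,4,5,7} 4  {3,5,6,7} 12  {4,5,6,7} 4
  5 to go: {0,2,4,5,7} 1  {1,3,5,6,7} 30  {1,4,5,6,7} 10  {2,3,4,5,7} 5  {2,4,5,6,7} 5  {3,4,5,6,7} 20
  6 to go: {0,2,3,4,5,7} 6  {0,2,4,5,6,7} 6  {1,2,4,5,6,7} 15  {1,3,4,5,6,7} 60  {2,3,4,5,6,7} 30
  if 0:k drops first: 105 orders
  if 1:l drops first: 42 orders
  if 3:i drops first: 21 orders
heap linearizations: 168

168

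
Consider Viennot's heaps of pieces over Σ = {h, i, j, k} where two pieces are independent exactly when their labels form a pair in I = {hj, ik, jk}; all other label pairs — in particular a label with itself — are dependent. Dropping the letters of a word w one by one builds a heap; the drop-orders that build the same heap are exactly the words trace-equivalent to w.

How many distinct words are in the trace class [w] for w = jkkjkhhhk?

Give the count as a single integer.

36

drop 0:j onto floor
drop 1:k onto floor
drop 2:k onto {1:k}
drop 3:j onto {0:j}
drop 4:k onto {2:k}
drop 5:h onto {4:k}
drop 6:h onto {5:h}
drop 7:h onto {6:h}
drop 8:k onto {7:h}
ground layer = {0:j, 1:k}
drop-orders for the pieces not yet dropped (sum over which currently-grounded one goes next):
  1 to go: {3} 1  {8} 1
  2 to go: {0,3} 1  {3,8} 2  {7,8} 1
  3 to go: {0,3,8} 3  {3,7,8} 3  {6,7,8} 1
  4 to go: {0,3,7,8} 6  {3,6,7,8} 4  {5,6,7,8} 1
  5 to go: {0,3,6,7,8} 10  {3,5,6,7,8} 5  {4,5,6,7,8} 1
  6 to go: {0,3,5,6,7,8} 15  {2,4,5,6,7,8} 1  {3,4,5,6,7,8} 6
  7 to go: {0,3,4,5,6,7,8} 21  {1,2,4,5,6,7,8} 1  {2,3,4,5,6,7,8} 7
  if 0:j drops first: 8 orders
  if 1:k drops first: 28 orders
heap linearizations: 36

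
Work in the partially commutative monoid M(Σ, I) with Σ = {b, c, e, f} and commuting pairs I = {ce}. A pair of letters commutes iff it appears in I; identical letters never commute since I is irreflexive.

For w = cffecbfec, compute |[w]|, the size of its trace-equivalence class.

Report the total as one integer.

4

drop 0:c onto floor
drop 1:f onto {0:c}
drop 2:f onto {1:f}
drop 3:e onto {2:f}
drop 4:c onto {2:f}
drop 5:b onto {3:e, 4:c}
drop 6:f onto {5:b}
drop 7:e onto {6:f}
drop 8:c onto {6:f}
ground layer = {0:c}
drop-orders for the pieces not yet dropped (sum over which currently-grounded one goes next):
  1 to go: {7} 1  {8} 1
  2 to go: {7,8} 2
  3 to go: {6,7,8} 2
  4 to go: {5,6,7,8} 2
  5 to go: {3,5,6,7,8} 2  {4,5,6,7,8} 2
  6 to go: {3,4,5,6,7,8} 4
  7 to go: {2,3,4,5,6,7,8} 4
  if 0:c drops first: 4 orders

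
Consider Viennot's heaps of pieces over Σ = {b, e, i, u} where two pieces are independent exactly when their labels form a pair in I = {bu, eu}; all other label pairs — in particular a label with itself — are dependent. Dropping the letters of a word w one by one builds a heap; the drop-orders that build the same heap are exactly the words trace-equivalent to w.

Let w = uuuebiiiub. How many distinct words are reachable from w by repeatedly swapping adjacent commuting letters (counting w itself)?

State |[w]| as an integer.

20

0(u) covers ∅
1(u) covers 0:u
2(u) covers 1:u
3(e) covers ∅
4(b) covers 3:e
5(i) covers 2:u, 4:b
6(i) covers 5:i
7(i) covers 6:i
8(u) covers 7:i
9(b) covers 7:i
floor of heap: 0:u, 3:e
completions by unplaced set U, small U first (add the entries for U minus each lowest piece of U):
  |U|=1: {8}:1  {9}:1
  |U|=2: {8,9}:2
  |U|=3: {7,8,9}:2
  |U|=4: {6,7,8,9}:2
  |U|=5: {5,6,7,8,9}:2
  |U|=6: {2,5,6,7,8,9}:2  {4,5,6,7,8,9}:2
  |U|=7: {1,2,5,6,7,8,9}:2  {2,4,5,6,7,8,9}:4  {3,4,5,6,7,8,9}:2
  |U|=8: {0,1,2,5,6,7,8,9}:2  {1,2,4,5,6,7,8,9}:6  {2,3,4,5,6,7,8,9}:6
  start at 0(u): 12
  start at 3(e): 8
sum over floor = 20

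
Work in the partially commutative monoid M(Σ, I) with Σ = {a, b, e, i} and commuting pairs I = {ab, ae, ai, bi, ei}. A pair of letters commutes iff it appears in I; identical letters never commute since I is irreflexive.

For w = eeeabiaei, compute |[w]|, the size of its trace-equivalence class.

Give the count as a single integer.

756

piece 0:e — minimal
piece 1:e rests on {0:e}
piece 2:e rests on {1:e}
piece 3:a — minimal
piece 4:b rests on {2:e}
piece 5:i — minimal
piece 6:a rests on {3:a}
piece 7:e rests on {4:b}
piece 8:i rests on {5:i}
minimal pieces: {0:e, 3:a, 5:i}
ways to finish when only these pieces remain (= sum over removing one remaining piece with nothing left below it):
  1 left: {6}→1  {7}→1  {8}→1
  2 left: {3,6}→1  {4,7}→1  {5,8}→1  {6,7}→2  {6,8}→2  {7,8}→2
  3 left: {2,4,7}→1  {3,6,7}→3  {3,6,8}→3  {4,6,7}→3  {4,7,8}→3  {5,6,8}→3  {5,7,8}→3  {6,7,8}→6
  4 left: {1,2,4,7}→1  {2,4,6,7}→4  {2,4,7,8}→4  {3,4,6,7}→6  {3,5,6,8}→6  {3,6,7,8}→12  {4,5,7,8}→6  {4,6,7,8}→12  {5,6,7,8}→12
  5 left: {0,1,2,4,7}→1  {1,2,4,6,7}→5  {1,2,4,7,8}→5  {2,3,4,6,7}→10  {2,4,5,7,8}→10  {2,4,6,7,8}→20  {3,4,6,7,8}→30  {3,5,6,7,8}→30  {4,5,6,7,8}→30
  6 left: {0,1,2,4,6,7}→6  {0,1,2,4,7,8}→6  {1,2,3,4,6,7}→15  {1,2,4,5,7,8}→15  {1,2,4,6,7,8}→30  {2,3,4,6,7,8}→60  {2,4,5,6,7,8}→60  {3,4,5,6,7,8}→90
  7 left: {0,1,2,3,4,6,7}→21  {0,1,2,4,5,7,8}→21  {0,1,2,4,6,7,8}→42  {1,2,3,4,6,7,8}→105  {1,2,4,5,6,7,8}→105  {2,3,4,5,6,7,8}→210
  placing 0:e first → 420 extensions
  placing 3:a first → 168 extensions
  placing 5:i first → 168 extensions
total linear extensions = 756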